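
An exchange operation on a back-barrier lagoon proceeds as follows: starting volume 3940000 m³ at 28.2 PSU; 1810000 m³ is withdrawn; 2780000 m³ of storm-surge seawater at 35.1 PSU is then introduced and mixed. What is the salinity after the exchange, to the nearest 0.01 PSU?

32.11 PSU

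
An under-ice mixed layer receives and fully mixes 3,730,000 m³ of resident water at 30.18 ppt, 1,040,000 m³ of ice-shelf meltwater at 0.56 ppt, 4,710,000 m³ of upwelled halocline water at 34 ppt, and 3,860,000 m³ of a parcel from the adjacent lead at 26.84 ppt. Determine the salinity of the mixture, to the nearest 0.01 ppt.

Mass of salt is conserved:
salt = 3,730,000×30.18 + 1,040,000×0.56 + 4,710,000×34 + 3,860,000×26.84 = 112,571,400 + 582,400 + 160,140,000 + 103,602,400 = 376,896,200
volume = 3,730,000 + 1,040,000 + 4,710,000 + 3,860,000 = 13,340,000 m³
S = 376,896,200 / 13,340,000 = 28.2531 ppt

28.25 ppt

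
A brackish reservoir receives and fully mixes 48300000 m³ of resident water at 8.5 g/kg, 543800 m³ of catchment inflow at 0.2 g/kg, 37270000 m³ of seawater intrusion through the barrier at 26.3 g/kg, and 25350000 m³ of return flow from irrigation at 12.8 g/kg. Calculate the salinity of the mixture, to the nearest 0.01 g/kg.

15.39 g/kg

Mass of salt is conserved:
salt = 48,300,000×8.5 + 543,800×0.2 + 37,270,000×26.3 + 25,350,000×12.8 = 410,550,000 + 108,760 + 980,201,000 + 324,480,000 = 1,715,339,760
volume = 48,300,000 + 543,800 + 37,270,000 + 25,350,000 = 111,463,800 m³
S = 1,715,339,760 / 111,463,800 = 15.3892 g/kg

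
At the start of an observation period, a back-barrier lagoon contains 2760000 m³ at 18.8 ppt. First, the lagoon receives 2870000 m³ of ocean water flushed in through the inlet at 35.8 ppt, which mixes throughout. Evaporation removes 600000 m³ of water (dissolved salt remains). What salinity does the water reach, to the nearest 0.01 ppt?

After mixing: salt = 2,760,000×18.8 + 2,870,000×35.8 = 154,634,000; volume = 5,630,000 m³
After evaporation: salt unchanged = 154,634,000; volume = 5,630,000 − 600,000 = 5,030,000 m³
S = 154,634,000 / 5,030,000 = 30.7423 ppt

30.74 ppt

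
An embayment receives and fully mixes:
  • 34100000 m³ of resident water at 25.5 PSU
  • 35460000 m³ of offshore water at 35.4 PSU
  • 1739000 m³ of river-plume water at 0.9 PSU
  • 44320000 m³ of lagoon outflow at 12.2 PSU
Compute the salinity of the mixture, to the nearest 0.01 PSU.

23.07 PSU

Total salt / total volume:
salt = 34,100,000×25.5 + 35,460,000×35.4 + 1,739,000×0.9 + 44,320,000×12.2 = 869,550,000 + 1,255,284,000 + 1,565,100 + 540,704,000 = 2,667,103,100
volume = 34,100,000 + 35,460,000 + 1,739,000 + 44,320,000 = 115,619,000 m³
S = 2,667,103,100 / 115,619,000 = 23.068 PSU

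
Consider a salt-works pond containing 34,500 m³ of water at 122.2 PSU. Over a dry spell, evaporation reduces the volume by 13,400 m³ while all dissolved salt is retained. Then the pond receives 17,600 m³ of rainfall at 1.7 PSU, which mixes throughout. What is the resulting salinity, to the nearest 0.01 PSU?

109.71 PSU

After evaporation: salt = 34,500×122.2 = 4,215,900; volume = 34,500 − 13,400 = 21,100 m³
After mixing: salt = 4,215,900 + 17,600×1.7 = 4,245,820; volume = 21,100 + 17,600 = 38,700 m³
S = 4,245,820 / 38,700 = 109.7111 PSU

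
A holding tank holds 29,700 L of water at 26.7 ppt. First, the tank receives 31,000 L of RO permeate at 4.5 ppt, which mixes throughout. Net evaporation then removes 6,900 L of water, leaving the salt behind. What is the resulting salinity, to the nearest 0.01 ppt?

17.33 ppt

After mixing: salt = 29,700×26.7 + 31,000×4.5 = 932,490; volume = 60,700 L
After evaporation: salt unchanged = 932,490; volume = 60,700 − 6,900 = 53,800 L
S = 932,490 / 53,800 = 17.3325 ppt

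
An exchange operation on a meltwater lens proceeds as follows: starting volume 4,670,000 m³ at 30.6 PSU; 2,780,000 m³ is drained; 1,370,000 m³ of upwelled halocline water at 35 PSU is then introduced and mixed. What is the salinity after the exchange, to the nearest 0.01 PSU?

Remaining after removal: 1,890,000 m³ at 30.6 PSU (salt = 57,834,000)
After addition: salt = 57,834,000 + 1,370,000×35 = 105,784,000; volume = 3,260,000 m³
S = 105,784,000 / 3,260,000 = 32.4491 PSU

32.45 PSU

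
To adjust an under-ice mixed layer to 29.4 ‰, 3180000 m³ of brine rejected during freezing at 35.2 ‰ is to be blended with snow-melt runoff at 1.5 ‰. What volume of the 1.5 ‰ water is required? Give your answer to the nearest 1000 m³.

661000 m³

Salt balance: 3,180,000×35.2 + V×1.5 = (3,180,000+V)×29.4
111,936,000 + 1.5V = 93,492,000 + 29.4V
18,444,000 = 27.9V
V = 661,075.27 m³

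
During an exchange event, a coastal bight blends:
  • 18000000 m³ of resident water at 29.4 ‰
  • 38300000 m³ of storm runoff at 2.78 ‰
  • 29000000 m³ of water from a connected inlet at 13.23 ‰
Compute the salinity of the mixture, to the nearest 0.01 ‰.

11.95 ‰

By conservation of dissolved salt,
salt = 18,000,000×29.4 + 38,300,000×2.78 + 29,000,000×13.23 = 529,200,000 + 106,474,000 + 383,670,000 = 1,019,344,000
volume = 18,000,000 + 38,300,000 + 29,000,000 = 85,300,000 m³
S = 1,019,344,000 / 85,300,000 = 11.9501 ‰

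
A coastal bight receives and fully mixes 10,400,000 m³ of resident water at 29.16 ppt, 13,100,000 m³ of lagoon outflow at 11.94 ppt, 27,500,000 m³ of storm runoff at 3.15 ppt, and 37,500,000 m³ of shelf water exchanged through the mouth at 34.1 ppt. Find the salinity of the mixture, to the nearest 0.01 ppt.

20.62 ppt

By conservation of dissolved salt,
salt = 10,400,000×29.16 + 13,100,000×11.94 + 27,500,000×3.15 + 37,500,000×34.1 = 303,264,000 + 156,414,000 + 86,625,000 + 1,278,750,000 = 1,825,053,000
volume = 10,400,000 + 13,100,000 + 27,500,000 + 37,500,000 = 88,500,000 m³
S = 1,825,053,000 / 88,500,000 = 20.6221 ppt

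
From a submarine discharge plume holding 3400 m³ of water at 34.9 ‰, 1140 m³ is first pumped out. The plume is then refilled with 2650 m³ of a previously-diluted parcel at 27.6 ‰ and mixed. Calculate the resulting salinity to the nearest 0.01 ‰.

30.96 ‰

Remaining after removal: 2,260 m³ at 34.9 ‰ (salt = 78,874)
After addition: salt = 78,874 + 2,650×27.6 = 152,014; volume = 4,910 m³
S = 152,014 / 4,910 = 30.9601 ‰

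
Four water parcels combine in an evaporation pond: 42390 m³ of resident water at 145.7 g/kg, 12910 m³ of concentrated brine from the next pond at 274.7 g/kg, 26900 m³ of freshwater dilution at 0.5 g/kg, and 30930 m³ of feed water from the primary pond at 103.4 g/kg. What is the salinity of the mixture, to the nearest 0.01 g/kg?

114.33 g/kg

By conservation of dissolved salt,
salt = 42,390×145.7 + 12,910×274.7 + 26,900×0.5 + 30,930×103.4 = 6,176,223 + 3,546,377 + 13,450 + 3,198,162 = 12,934,212
volume = 42,390 + 12,910 + 26,900 + 30,930 = 113,130 m³
S = 12,934,212 / 113,130 = 114.3305 g/kg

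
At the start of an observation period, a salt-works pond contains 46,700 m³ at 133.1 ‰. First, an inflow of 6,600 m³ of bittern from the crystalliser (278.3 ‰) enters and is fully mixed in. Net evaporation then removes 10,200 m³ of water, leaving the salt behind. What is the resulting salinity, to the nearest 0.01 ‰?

186.83 ‰

After mixing: salt = 46,700×133.1 + 6,600×278.3 = 8,052,550; volume = 53,300 m³
After evaporation: salt unchanged = 8,052,550; volume = 53,300 − 10,200 = 43,100 m³
S = 8,052,550 / 43,100 = 186.8341 ‰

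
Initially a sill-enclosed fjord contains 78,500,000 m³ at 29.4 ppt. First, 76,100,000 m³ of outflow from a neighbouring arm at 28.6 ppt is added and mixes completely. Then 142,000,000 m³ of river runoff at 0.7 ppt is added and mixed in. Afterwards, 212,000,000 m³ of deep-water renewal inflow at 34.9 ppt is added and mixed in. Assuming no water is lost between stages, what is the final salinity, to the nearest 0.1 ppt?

23.6 ppt

Conserving salt mass:
Initial salt = 78,500,000×29.4 = 2,307,900,000
After stage 1: salt = 2,307,900,000 + 76,100,000×28.6 = 4,484,360,000; volume = 154,600,000 m³; S = 29.006 ppt
After stage 2: salt = 4,484,360,000 + 142,000,000×0.7 = 4,583,760,000; volume = 296,600,000 m³; S = 15.454 ppt
After stage 3: salt = 4,583,760,000 + 212,000,000×34.9 = 11,982,560,000; volume = 508,600,000 m³
S = 11,982,560,000 / 508,600,000 = 23.5599 ppt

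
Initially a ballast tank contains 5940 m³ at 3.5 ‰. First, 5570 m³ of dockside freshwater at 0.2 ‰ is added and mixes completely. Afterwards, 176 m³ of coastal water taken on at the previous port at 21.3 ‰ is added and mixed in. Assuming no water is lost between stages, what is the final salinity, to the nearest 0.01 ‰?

Conserving salt mass:
Initial salt = 5,940×3.5 = 20,790
After stage 1: salt = 20,790 + 5,570×0.2 = 21,904; volume = 11,510 m³; S = 1.903 ‰
After stage 2: salt = 21,904 + 176×21.3 = 25,652.8; volume = 11,686 m³
S = 25,652.8 / 11,686 = 2.1952 ‰

2.20 ‰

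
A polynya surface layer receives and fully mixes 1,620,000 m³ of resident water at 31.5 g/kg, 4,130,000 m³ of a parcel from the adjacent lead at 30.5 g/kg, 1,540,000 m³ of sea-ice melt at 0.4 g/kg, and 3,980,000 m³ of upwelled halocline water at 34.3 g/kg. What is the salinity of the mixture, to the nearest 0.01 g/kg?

Total salt / total volume:
salt = 1,620,000×31.5 + 4,130,000×30.5 + 1,540,000×0.4 + 3,980,000×34.3 = 51,030,000 + 125,965,000 + 616,000 + 136,514,000 = 314,125,000
volume = 1,620,000 + 4,130,000 + 1,540,000 + 3,980,000 = 11,270,000 m³
S = 314,125,000 / 11,270,000 = 27.8727 g/kg

27.87 g/kg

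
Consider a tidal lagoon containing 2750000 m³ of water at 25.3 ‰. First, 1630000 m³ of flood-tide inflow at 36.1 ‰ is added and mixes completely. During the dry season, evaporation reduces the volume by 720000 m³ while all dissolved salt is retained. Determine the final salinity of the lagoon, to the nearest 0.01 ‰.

After mixing: salt = 2,750,000×25.3 + 1,630,000×36.1 = 128,418,000; volume = 4,380,000 m³
After evaporation: salt unchanged = 128,418,000; volume = 4,380,000 − 720,000 = 3,660,000 m³
S = 128,418,000 / 3,660,000 = 35.0869 ‰

35.09 ‰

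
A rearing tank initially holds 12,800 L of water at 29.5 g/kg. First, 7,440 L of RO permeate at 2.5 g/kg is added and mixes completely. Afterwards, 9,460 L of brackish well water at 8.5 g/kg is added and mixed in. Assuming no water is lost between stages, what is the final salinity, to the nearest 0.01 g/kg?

Salt balance:
Initial salt = 12,800×29.5 = 377,600
After stage 1: salt = 377,600 + 7,440×2.5 = 396,200; volume = 20,240 L; S = 19.575 g/kg
After stage 2: salt = 396,200 + 9,460×8.5 = 476,610; volume = 29,700 L
S = 476,610 / 29,700 = 16.0475 g/kg

16.05 g/kg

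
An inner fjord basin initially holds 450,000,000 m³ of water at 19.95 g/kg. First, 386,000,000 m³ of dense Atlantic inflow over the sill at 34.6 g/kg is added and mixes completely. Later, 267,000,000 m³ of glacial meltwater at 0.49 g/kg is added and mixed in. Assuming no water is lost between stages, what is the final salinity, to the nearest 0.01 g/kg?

20.37 g/kg

Salt balance:
Initial salt = 450,000,000×19.95 = 8,977,500,000
After stage 1: salt = 8,977,500,000 + 386,000,000×34.6 = 22,333,100,000; volume = 836,000,000 m³; S = 26.714 g/kg
After stage 2: salt = 22,333,100,000 + 267,000,000×0.49 = 22,463,930,000; volume = 1,103,000,000 m³
S = 22,463,930,000 / 1,103,000,000 = 20.3662 g/kg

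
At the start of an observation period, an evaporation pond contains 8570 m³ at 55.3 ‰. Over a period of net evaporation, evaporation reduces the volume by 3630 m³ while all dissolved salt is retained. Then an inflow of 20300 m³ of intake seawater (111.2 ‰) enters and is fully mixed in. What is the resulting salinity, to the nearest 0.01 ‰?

After evaporation: salt = 8,570×55.3 = 473,921; volume = 8,570 − 3,630 = 4,940 m³
After mixing: salt = 473,921 + 20,300×111.2 = 2,731,281; volume = 4,940 + 20,300 = 25,240 m³
S = 2,731,281 / 25,240 = 108.2124 ‰

108.21 ‰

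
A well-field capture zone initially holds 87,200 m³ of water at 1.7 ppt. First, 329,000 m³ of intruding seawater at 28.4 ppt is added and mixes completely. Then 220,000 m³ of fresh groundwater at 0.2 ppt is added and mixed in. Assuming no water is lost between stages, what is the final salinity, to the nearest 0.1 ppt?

15.0 ppt

Mass of salt is conserved:
Initial salt = 87,200×1.7 = 148,240
After stage 1: salt = 148,240 + 329,000×28.4 = 9,491,840; volume = 416,200 m³; S = 22.806 ppt
After stage 2: salt = 9,491,840 + 220,000×0.2 = 9,535,840; volume = 636,200 m³
S = 9,535,840 / 636,200 = 14.9887 ppt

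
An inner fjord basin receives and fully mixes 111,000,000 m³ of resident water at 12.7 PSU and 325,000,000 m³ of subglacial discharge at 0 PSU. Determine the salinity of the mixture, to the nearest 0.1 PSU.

Salt balance:
salt = 111,000,000×12.7 + 325,000,000×0 = 1,409,700,000 + 0 = 1,409,700,000
volume = 111,000,000 + 325,000,000 = 436,000,000 m³
S = 1,409,700,000 / 436,000,000 = 3.233 PSU

3.2 PSU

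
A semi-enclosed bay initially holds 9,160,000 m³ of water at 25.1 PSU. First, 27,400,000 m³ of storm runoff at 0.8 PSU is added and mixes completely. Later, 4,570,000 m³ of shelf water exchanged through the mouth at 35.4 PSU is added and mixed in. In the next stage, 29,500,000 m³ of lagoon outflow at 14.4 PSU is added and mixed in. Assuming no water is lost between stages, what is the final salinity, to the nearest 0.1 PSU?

Mass of salt is conserved:
Initial salt = 9,160,000×25.1 = 229,916,000
After stage 1: salt = 229,916,000 + 27,400,000×0.8 = 251,836,000; volume = 36,560,000 m³; S = 6.888 PSU
After stage 2: salt = 251,836,000 + 4,570,000×35.4 = 413,614,000; volume = 41,130,000 m³; S = 10.056 PSU
After stage 3: salt = 413,614,000 + 29,500,000×14.4 = 838,414,000; volume = 70,630,000 m³
S = 838,414,000 / 70,630,000 = 11.8705 PSU

11.9 PSU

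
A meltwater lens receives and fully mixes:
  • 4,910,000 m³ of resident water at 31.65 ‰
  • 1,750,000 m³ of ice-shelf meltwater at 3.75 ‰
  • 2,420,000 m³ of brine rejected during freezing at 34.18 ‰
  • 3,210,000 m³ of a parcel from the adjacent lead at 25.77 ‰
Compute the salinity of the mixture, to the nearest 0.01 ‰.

26.64 ‰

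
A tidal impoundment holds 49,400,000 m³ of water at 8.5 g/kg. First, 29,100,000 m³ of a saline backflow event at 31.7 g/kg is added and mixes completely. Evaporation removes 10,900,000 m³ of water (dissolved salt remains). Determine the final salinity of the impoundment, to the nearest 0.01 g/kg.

19.86 g/kg

After mixing: salt = 49,400,000×8.5 + 29,100,000×31.7 = 1,342,370,000; volume = 78,500,000 m³
After evaporation: salt unchanged = 1,342,370,000; volume = 78,500,000 − 10,900,000 = 67,600,000 m³
S = 1,342,370,000 / 67,600,000 = 19.8575 g/kg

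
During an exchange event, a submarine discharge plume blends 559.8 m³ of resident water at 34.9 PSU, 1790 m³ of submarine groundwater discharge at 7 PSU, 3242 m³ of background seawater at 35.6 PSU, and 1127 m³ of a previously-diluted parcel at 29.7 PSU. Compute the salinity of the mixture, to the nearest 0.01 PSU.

26.93 PSU

Conserving salt mass:
salt = 559.8×34.9 + 1,790×7 + 3,242×35.6 + 1,127×29.7 = 19,537.02 + 12,530 + 115,415.2 + 33,471.9 = 180,954.12
volume = 559.8 + 1,790 + 3,242 + 1,127 = 6,718.8 m³
S = 180,954.12 / 6,718.8 = 26.9325 PSU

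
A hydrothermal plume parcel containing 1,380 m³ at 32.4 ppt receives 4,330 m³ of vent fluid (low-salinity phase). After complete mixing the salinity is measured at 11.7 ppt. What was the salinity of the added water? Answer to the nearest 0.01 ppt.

Salt balance: 1,380×32.4 + 4,330×S = 5,710×11.7
44,712 + 4,330·S = 66,807
S = (66,807 − 44,712) / 4,330 = 5.1028 ppt

5.10 ppt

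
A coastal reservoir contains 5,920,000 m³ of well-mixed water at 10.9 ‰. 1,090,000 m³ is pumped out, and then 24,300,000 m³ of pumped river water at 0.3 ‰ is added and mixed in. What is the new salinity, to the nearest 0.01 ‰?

Remaining after removal: 4,830,000 m³ at 10.9 ‰ (salt = 52,647,000)
After addition: salt = 52,647,000 + 24,300,000×0.3 = 59,937,000; volume = 29,130,000 m³
S = 59,937,000 / 29,130,000 = 2.0576 ‰

2.06 ‰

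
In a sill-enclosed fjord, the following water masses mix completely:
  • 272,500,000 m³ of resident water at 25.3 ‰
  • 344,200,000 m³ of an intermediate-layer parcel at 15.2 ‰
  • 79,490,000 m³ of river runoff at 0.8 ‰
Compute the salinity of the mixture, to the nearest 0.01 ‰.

17.51 ‰

Total salt / total volume:
salt = 272,500,000×25.3 + 344,200,000×15.2 + 79,490,000×0.8 = 6,894,250,000 + 5,231,840,000 + 63,592,000 = 12,189,682,000
volume = 272,500,000 + 344,200,000 + 79,490,000 = 696,190,000 m³
S = 12,189,682,000 / 696,190,000 = 17.5091 ‰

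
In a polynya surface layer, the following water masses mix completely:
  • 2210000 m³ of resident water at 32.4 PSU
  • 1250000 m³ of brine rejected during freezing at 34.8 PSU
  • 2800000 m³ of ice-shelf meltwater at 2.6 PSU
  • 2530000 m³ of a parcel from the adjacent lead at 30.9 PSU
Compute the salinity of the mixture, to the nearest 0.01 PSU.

22.82 PSU

Weighted by volume,
salt = 2,210,000×32.4 + 1,250,000×34.8 + 2,800,000×2.6 + 2,530,000×30.9 = 71,604,000 + 43,500,000 + 7,280,000 + 78,177,000 = 200,561,000
volume = 2,210,000 + 1,250,000 + 2,800,000 + 2,530,000 = 8,790,000 m³
S = 200,561,000 / 8,790,000 = 22.817 PSU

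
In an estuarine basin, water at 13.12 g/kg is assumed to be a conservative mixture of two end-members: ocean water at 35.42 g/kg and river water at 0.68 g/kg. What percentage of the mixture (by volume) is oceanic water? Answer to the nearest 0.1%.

35.8%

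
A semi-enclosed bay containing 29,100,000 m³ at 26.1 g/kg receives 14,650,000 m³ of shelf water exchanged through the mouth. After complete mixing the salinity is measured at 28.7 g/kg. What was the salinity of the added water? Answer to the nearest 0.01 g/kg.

Salt balance: 29,100,000×26.1 + 14,650,000×S = 43,750,000×28.7
759,510,000 + 14,650,000·S = 1,255,625,000
S = (1,255,625,000 − 759,510,000) / 14,650,000 = 33.8645 g/kg

33.86 g/kg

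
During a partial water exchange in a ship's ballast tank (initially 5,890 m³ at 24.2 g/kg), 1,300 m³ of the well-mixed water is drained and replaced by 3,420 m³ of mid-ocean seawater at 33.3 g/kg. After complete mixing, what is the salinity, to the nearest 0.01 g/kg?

28.09 g/kg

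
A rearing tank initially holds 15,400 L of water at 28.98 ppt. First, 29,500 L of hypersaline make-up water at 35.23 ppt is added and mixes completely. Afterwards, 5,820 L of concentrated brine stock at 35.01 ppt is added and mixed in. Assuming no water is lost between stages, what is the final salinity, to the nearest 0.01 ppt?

33.31 ppt

Mass of salt is conserved:
Initial salt = 15,400×28.98 = 446,292
After stage 1: salt = 446,292 + 29,500×35.23 = 1,485,577; volume = 44,900 L; S = 33.086 ppt
After stage 2: salt = 1,485,577 + 5,820×35.01 = 1,689,335.2; volume = 50,720 L
S = 1,689,335.2 / 50,720 = 33.3071 ppt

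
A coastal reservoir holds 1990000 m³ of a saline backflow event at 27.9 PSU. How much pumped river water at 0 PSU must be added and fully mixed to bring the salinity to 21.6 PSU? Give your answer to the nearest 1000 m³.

580000 m³

Salt balance: 1,990,000×27.9 + V×0 = (1,990,000+V)×21.6
55,521,000 + 0V = 42,984,000 + 21.6V
12,537,000 = 21.6V
V = 580,416.67 m³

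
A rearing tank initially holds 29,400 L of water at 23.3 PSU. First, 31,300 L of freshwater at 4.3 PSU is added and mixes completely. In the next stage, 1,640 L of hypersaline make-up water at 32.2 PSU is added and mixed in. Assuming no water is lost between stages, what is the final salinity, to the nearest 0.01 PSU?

13.99 PSU

Salt balance:
Initial salt = 29,400×23.3 = 685,020
After stage 1: salt = 685,020 + 31,300×4.3 = 819,610; volume = 60,700 L; S = 13.503 PSU
After stage 2: salt = 819,610 + 1,640×32.2 = 872,418; volume = 62,340 L
S = 872,418 / 62,340 = 13.9945 PSU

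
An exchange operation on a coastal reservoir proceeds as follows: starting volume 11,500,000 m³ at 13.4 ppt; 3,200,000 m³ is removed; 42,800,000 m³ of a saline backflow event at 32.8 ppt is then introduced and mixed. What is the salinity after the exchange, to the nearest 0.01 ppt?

29.65 ppt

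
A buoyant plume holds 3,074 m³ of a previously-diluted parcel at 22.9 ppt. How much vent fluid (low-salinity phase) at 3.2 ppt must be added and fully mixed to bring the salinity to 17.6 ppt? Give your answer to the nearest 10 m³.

1130 m³

Salt balance: 3,074×22.9 + V×3.2 = (3,074+V)×17.6
70,394.6 + 3.2V = 54,102.4 + 17.6V
16,292.2 = 14.4V
V = 1,131.4 m³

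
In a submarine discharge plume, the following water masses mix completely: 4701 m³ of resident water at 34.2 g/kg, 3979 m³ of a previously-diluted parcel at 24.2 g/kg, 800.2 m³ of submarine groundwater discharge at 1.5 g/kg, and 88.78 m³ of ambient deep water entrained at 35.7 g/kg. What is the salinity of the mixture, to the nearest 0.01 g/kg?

27.32 g/kg

By conservation of dissolved salt,
salt = 4,701×34.2 + 3,979×24.2 + 800.2×1.5 + 88.78×35.7 = 160,774.2 + 96,291.8 + 1,200.3 + 3,169.446 = 261,435.746
volume = 4,701 + 3,979 + 800.2 + 88.78 = 9,568.98 m³
S = 261,435.746 / 9,568.98 = 27.3212 g/kg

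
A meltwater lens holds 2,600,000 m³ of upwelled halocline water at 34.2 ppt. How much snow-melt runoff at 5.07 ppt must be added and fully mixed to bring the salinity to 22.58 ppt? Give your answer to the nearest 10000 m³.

1730000 m³

Salt balance: 2,600,000×34.2 + V×5.07 = (2,600,000+V)×22.58
88,920,000 + 5.07V = 58,708,000 + 22.58V
30,212,000 = 17.51V
V = 1,725,414.05 m³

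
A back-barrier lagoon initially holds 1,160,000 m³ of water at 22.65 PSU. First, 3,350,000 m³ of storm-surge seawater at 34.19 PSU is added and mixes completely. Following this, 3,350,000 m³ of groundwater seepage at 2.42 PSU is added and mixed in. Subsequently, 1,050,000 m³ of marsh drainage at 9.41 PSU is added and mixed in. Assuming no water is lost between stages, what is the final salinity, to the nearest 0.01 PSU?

Total salt / total volume:
Initial salt = 1,160,000×22.65 = 26,274,000
After stage 1: salt = 26,274,000 + 3,350,000×34.19 = 140,810,500; volume = 4,510,000 m³; S = 31.222 PSU
After stage 2: salt = 140,810,500 + 3,350,000×2.42 = 148,917,500; volume = 7,860,000 m³; S = 18.946 PSU
After stage 3: salt = 148,917,500 + 1,050,000×9.41 = 158,798,000; volume = 8,910,000 m³
S = 158,798,000 / 8,910,000 = 17.8224 PSU

17.82 PSU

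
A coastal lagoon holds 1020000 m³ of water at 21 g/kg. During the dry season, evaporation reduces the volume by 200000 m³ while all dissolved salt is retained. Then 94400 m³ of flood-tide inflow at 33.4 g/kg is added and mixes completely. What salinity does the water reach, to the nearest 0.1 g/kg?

After evaporation: salt = 1,020,000×21 = 21,420,000; volume = 1,020,000 − 200,000 = 820,000 m³
After mixing: salt = 21,420,000 + 94,400×33.4 = 24,572,960; volume = 820,000 + 94,400 = 914,400 m³
S = 24,572,960 / 914,400 = 26.8733 g/kg

26.9 g/kg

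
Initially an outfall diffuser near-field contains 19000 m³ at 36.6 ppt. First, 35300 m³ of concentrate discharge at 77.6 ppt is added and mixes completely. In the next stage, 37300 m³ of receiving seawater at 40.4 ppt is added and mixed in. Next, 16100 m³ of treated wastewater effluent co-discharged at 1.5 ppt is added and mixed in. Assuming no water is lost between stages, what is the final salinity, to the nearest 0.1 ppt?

By conservation of dissolved salt,
Initial salt = 19,000×36.6 = 695,400
After stage 1: salt = 695,400 + 35,300×77.6 = 3,434,680; volume = 54,300 m³; S = 63.254 ppt
After stage 2: salt = 3,434,680 + 37,300×40.4 = 4,941,600; volume = 91,600 m³; S = 53.948 ppt
After stage 3: salt = 4,941,600 + 16,100×1.5 = 4,965,750; volume = 107,700 m³
S = 4,965,750 / 107,700 = 46.1072 ppt

46.1 ppt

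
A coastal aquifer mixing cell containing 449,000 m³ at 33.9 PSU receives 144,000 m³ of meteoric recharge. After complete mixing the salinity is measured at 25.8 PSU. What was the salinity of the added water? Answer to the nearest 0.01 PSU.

0.54 PSU

Salt balance: 449,000×33.9 + 144,000×S = 593,000×25.8
15,221,100 + 144,000·S = 15,299,400
S = (15,299,400 − 15,221,100) / 144,000 = 0.5438 PSU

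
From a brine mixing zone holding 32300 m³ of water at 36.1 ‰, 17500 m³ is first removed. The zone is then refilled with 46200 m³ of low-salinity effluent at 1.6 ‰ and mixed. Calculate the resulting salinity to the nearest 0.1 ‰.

Remaining after removal: 14,800 m³ at 36.1 ‰ (salt = 534,280)
After addition: salt = 534,280 + 46,200×1.6 = 608,200; volume = 61,000 m³
S = 608,200 / 61,000 = 9.9705 ‰

10.0 ‰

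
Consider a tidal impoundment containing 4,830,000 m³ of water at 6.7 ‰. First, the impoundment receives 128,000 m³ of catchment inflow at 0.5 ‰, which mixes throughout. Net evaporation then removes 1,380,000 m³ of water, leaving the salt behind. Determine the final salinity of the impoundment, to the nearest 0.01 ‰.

9.06 ‰

After mixing: salt = 4,830,000×6.7 + 128,000×0.5 = 32,425,000; volume = 4,958,000 m³
After evaporation: salt unchanged = 32,425,000; volume = 4,958,000 − 1,380,000 = 3,578,000 m³
S = 32,425,000 / 3,578,000 = 9.0623 ‰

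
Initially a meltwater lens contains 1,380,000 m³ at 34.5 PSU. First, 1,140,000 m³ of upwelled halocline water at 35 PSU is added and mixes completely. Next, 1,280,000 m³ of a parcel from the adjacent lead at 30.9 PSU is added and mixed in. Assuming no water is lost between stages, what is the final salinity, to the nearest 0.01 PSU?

Total salt / total volume:
Initial salt = 1,380,000×34.5 = 47,610,000
After stage 1: salt = 47,610,000 + 1,140,000×35 = 87,510,000; volume = 2,520,000 m³; S = 34.726 PSU
After stage 2: salt = 87,510,000 + 1,280,000×30.9 = 127,062,000; volume = 3,800,000 m³
S = 127,062,000 / 3,800,000 = 33.4374 PSU

33.44 PSU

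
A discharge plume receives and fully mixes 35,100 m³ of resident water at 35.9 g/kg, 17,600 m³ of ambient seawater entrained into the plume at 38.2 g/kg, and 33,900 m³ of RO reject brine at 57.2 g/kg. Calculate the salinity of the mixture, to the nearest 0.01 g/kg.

44.71 g/kg

Salt balance:
salt = 35,100×35.9 + 17,600×38.2 + 33,900×57.2 = 1,260,090 + 672,320 + 1,939,080 = 3,871,490
volume = 35,100 + 17,600 + 33,900 = 86,600 m³
S = 3,871,490 / 86,600 = 44.7054 g/kg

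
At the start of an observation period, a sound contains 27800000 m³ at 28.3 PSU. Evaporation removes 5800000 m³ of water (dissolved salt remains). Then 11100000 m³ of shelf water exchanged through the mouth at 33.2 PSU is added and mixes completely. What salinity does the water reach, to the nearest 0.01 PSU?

After evaporation: salt = 27,800,000×28.3 = 786,740,000; volume = 27,800,000 − 5,800,000 = 22,000,000 m³
After mixing: salt = 786,740,000 + 11,100,000×33.2 = 1,155,260,000; volume = 22,000,000 + 11,100,000 = 33,100,000 m³
S = 1,155,260,000 / 33,100,000 = 34.9021 PSU

34.90 PSU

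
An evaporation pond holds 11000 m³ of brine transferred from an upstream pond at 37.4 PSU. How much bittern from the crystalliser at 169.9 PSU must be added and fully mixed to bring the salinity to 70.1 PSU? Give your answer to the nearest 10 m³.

3600 m³

Salt balance: 11,000×37.4 + V×169.9 = (11,000+V)×70.1
411,400 + 169.9V = 771,100 + 70.1V
359,700 = 99.8V
V = 3,604.21 m³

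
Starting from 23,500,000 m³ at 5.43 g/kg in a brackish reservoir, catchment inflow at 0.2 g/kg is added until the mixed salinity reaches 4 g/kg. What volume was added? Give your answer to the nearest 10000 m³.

Salt balance: 23,500,000×5.43 + V×0.2 = (23,500,000+V)×4
127,605,000 + 0.2V = 94,000,000 + 4V
33,605,000 = 3.8V
V = 8,843,421.05 m³

8840000 m³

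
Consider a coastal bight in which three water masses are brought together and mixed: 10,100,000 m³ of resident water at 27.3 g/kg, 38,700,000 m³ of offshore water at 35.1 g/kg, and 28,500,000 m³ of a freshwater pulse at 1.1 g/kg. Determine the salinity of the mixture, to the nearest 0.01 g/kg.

21.55 g/kg

Weighted by volume,
salt = 10,100,000×27.3 + 38,700,000×35.1 + 28,500,000×1.1 = 275,730,000 + 1,358,370,000 + 31,350,000 = 1,665,450,000
volume = 10,100,000 + 38,700,000 + 28,500,000 = 77,300,000 m³
S = 1,665,450,000 / 77,300,000 = 21.5453 g/kg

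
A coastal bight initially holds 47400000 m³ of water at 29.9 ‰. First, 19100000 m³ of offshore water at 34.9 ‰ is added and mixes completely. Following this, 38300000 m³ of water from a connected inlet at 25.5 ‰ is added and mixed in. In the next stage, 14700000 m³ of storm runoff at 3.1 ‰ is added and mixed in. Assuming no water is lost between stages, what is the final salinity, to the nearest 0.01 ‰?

25.99 ‰

Weighted by volume,
Initial salt = 47,400,000×29.9 = 1,417,260,000
After stage 1: salt = 1,417,260,000 + 19,100,000×34.9 = 2,083,850,000; volume = 66,500,000 m³; S = 31.336 ‰
After stage 2: salt = 2,083,850,000 + 38,300,000×25.5 = 3,060,500,000; volume = 104,800,000 m³; S = 29.203 ‰
After stage 3: salt = 3,060,500,000 + 14,700,000×3.1 = 3,106,070,000; volume = 119,500,000 m³
S = 3,106,070,000 / 119,500,000 = 25.9922 ‰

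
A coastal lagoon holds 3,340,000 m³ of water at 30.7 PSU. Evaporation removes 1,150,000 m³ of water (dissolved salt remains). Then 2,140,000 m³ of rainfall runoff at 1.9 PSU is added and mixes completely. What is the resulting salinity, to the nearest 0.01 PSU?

After evaporation: salt = 3,340,000×30.7 = 102,538,000; volume = 3,340,000 − 1,150,000 = 2,190,000 m³
After mixing: salt = 102,538,000 + 2,140,000×1.9 = 106,604,000; volume = 2,190,000 + 2,140,000 = 4,330,000 m³
S = 106,604,000 / 4,330,000 = 24.6199 PSU

24.62 PSU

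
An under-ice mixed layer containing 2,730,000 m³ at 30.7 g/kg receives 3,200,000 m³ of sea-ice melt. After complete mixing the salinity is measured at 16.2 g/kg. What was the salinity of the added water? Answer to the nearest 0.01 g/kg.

3.83 g/kg

Salt balance: 2,730,000×30.7 + 3,200,000×S = 5,930,000×16.2
83,811,000 + 3,200,000·S = 96,066,000
S = (96,066,000 − 83,811,000) / 3,200,000 = 3.8297 g/kg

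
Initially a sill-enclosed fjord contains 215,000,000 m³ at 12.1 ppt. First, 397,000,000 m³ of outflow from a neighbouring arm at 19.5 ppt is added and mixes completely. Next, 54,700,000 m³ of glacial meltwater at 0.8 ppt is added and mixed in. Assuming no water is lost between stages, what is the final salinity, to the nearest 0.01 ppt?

15.58 ppt

Weighted by volume,
Initial salt = 215,000,000×12.1 = 2,601,500,000
After stage 1: salt = 2,601,500,000 + 397,000,000×19.5 = 10,343,000,000; volume = 612,000,000 m³; S = 16.9 ppt
After stage 2: salt = 10,343,000,000 + 54,700,000×0.8 = 10,386,760,000; volume = 666,700,000 m³
S = 10,386,760,000 / 666,700,000 = 15.5794 ppt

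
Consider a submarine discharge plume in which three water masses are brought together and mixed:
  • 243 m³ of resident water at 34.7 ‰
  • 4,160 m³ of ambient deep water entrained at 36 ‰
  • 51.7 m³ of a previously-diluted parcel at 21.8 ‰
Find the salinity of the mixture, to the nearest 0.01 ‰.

By conservation of dissolved salt,
salt = 243×34.7 + 4,160×36 + 51.7×21.8 = 8,432.1 + 149,760 + 1,127.06 = 159,319.16
volume = 243 + 4,160 + 51.7 = 4,454.7 m³
S = 159,319.16 / 4,454.7 = 35.7643 ‰

35.76 ‰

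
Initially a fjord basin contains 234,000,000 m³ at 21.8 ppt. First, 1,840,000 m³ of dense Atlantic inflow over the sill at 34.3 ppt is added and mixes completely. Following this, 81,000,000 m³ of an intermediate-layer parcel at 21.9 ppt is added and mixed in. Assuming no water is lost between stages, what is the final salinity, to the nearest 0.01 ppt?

21.90 ppt

By conservation of dissolved salt,
Initial salt = 234,000,000×21.8 = 5,101,200,000
After stage 1: salt = 5,101,200,000 + 1,840,000×34.3 = 5,164,312,000; volume = 235,840,000 m³; S = 21.898 ppt
After stage 2: salt = 5,164,312,000 + 81,000,000×21.9 = 6,938,212,000; volume = 316,840,000 m³
S = 6,938,212,000 / 316,840,000 = 21.8982 ppt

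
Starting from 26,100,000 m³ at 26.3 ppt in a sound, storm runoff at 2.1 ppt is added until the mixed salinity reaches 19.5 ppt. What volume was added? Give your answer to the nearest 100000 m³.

Salt balance: 26,100,000×26.3 + V×2.1 = (26,100,000+V)×19.5
686,430,000 + 2.1V = 508,950,000 + 19.5V
177,480,000 = 17.4V
V = 10,200,000 m³

10200000 m³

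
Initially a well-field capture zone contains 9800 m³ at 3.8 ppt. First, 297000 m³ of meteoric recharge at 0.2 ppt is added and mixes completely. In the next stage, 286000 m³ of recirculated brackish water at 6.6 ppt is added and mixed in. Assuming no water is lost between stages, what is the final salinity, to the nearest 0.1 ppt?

3.3 ppt

Weighted by volume,
Initial salt = 9,800×3.8 = 37,240
After stage 1: salt = 37,240 + 297,000×0.2 = 96,640; volume = 306,800 m³; S = 0.315 ppt
After stage 2: salt = 96,640 + 286,000×6.6 = 1,984,240; volume = 592,800 m³
S = 1,984,240 / 592,800 = 3.3472 ppt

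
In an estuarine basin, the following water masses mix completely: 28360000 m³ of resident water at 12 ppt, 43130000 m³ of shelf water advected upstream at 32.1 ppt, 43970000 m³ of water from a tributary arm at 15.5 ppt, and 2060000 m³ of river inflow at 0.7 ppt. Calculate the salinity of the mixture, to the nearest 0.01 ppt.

Total salt / total volume:
salt = 28,360,000×12 + 43,130,000×32.1 + 43,970,000×15.5 + 2,060,000×0.7 = 340,320,000 + 1,384,473,000 + 681,535,000 + 1,442,000 = 2,407,770,000
volume = 28,360,000 + 43,130,000 + 43,970,000 + 2,060,000 = 117,520,000 m³
S = 2,407,770,000 / 117,520,000 = 20.4882 ppt

20.49 ppt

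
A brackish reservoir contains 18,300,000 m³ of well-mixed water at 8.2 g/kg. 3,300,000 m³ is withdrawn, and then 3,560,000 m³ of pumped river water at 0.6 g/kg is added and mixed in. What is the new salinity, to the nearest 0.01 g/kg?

Remaining after removal: 15,000,000 m³ at 8.2 g/kg (salt = 123,000,000)
After addition: salt = 123,000,000 + 3,560,000×0.6 = 125,136,000; volume = 18,560,000 m³
S = 125,136,000 / 18,560,000 = 6.7422 g/kg

6.74 g/kg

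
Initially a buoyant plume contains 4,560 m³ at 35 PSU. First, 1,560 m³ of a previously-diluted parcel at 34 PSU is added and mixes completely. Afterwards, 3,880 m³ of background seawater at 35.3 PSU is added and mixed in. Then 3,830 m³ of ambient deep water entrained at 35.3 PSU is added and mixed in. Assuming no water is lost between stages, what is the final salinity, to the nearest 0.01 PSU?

Total salt / total volume:
Initial salt = 4,560×35 = 159,600
After stage 1: salt = 159,600 + 1,560×34 = 212,640; volume = 6,120 m³; S = 34.745 PSU
After stage 2: salt = 212,640 + 3,880×35.3 = 349,604; volume = 10,000 m³; S = 34.96 PSU
After stage 3: salt = 349,604 + 3,830×35.3 = 484,803; volume = 13,830 m³
S = 484,803 / 13,830 = 35.0544 PSU

35.05 PSU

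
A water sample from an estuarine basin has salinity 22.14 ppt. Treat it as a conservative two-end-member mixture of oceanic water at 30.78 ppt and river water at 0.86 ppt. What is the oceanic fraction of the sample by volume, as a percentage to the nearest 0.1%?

71.1%

Let g be the oceanic fraction. Salt balance per unit volume:
g×30.78 + (1−g)×0.86 = 22.14
g = (22.14 − 0.86) / (30.78 − 0.86) = 21.28/29.92 = 0.7112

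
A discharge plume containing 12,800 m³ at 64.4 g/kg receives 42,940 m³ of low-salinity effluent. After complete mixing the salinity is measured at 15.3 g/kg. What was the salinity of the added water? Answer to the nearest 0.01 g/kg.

Salt balance: 12,800×64.4 + 42,940×S = 55,740×15.3
824,320 + 42,940·S = 852,822
S = (852,822 − 824,320) / 42,940 = 0.6638 g/kg

0.66 g/kg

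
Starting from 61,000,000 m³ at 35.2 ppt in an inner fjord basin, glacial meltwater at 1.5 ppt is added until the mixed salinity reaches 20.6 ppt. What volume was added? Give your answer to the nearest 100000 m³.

Salt balance: 61,000,000×35.2 + V×1.5 = (61,000,000+V)×20.6
2,147,200,000 + 1.5V = 1,256,600,000 + 20.6V
890,600,000 = 19.1V
V = 46,628,272.25 m³

46600000 m³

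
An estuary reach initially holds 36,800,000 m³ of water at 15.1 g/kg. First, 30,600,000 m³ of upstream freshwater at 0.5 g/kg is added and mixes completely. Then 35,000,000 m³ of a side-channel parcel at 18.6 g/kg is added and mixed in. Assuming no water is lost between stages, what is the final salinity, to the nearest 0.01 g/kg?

Conserving salt mass:
Initial salt = 36,800,000×15.1 = 555,680,000
After stage 1: salt = 555,680,000 + 30,600,000×0.5 = 570,980,000; volume = 67,400,000 m³; S = 8.472 g/kg
After stage 2: salt = 570,980,000 + 35,000,000×18.6 = 1,221,980,000; volume = 102,400,000 m³
S = 1,221,980,000 / 102,400,000 = 11.9334 g/kg

11.93 g/kg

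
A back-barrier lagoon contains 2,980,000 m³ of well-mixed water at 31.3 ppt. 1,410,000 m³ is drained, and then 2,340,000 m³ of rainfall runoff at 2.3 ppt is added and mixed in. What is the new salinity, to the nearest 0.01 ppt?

Remaining after removal: 1,570,000 m³ at 31.3 ppt (salt = 49,141,000)
After addition: salt = 49,141,000 + 2,340,000×2.3 = 54,523,000; volume = 3,910,000 m³
S = 54,523,000 / 3,910,000 = 13.9445 ppt

13.94 ppt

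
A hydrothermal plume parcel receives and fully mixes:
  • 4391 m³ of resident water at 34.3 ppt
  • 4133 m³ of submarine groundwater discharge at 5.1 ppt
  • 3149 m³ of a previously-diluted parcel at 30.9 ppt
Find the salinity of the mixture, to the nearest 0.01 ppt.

By conservation of dissolved salt,
salt = 4,391×34.3 + 4,133×5.1 + 3,149×30.9 = 150,611.3 + 21,078.3 + 97,304.1 = 268,993.7
volume = 4,391 + 4,133 + 3,149 = 11,673 m³
S = 268,993.7 / 11,673 = 23.0441 ppt

23.04 ppt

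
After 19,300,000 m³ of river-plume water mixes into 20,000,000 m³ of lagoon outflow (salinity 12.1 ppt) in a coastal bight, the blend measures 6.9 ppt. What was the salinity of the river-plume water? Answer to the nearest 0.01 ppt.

1.51 ppt

Salt balance: 20,000,000×12.1 + 19,300,000×S = 39,300,000×6.9
242,000,000 + 19,300,000·S = 271,170,000
S = (271,170,000 − 242,000,000) / 19,300,000 = 1.5114 ppt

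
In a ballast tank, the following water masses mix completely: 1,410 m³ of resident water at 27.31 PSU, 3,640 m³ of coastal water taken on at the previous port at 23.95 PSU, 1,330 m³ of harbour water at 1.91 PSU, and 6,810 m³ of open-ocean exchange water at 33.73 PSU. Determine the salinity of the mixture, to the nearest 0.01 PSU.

Salt balance:
salt = 1,410×27.31 + 3,640×23.95 + 1,330×1.91 + 6,810×33.73 = 38,507.1 + 87,178 + 2,540.3 + 229,701.3 = 357,926.7
volume = 1,410 + 3,640 + 1,330 + 6,810 = 13,190 m³
S = 357,926.7 / 13,190 = 27.1362 PSU

27.14 PSU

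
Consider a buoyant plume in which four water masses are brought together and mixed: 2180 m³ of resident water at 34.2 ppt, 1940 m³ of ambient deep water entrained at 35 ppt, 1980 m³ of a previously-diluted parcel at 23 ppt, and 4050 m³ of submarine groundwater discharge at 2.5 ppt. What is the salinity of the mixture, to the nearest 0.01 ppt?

19.52 ppt

By conservation of dissolved salt,
salt = 2,180×34.2 + 1,940×35 + 1,980×23 + 4,050×2.5 = 74,556 + 67,900 + 45,540 + 10,125 = 198,121
volume = 2,180 + 1,940 + 1,980 + 4,050 = 10,150 m³
S = 198,121 / 10,150 = 19.5193 ppt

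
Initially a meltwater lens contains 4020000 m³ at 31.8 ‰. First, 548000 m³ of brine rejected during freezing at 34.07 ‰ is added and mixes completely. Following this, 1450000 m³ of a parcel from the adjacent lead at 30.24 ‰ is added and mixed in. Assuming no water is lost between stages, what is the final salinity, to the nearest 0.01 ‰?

Conserving salt mass:
Initial salt = 4,020,000×31.8 = 127,836,000
After stage 1: salt = 127,836,000 + 548,000×34.07 = 146,506,360; volume = 4,568,000 m³; S = 32.072 ‰
After stage 2: salt = 146,506,360 + 1,450,000×30.24 = 190,354,360; volume = 6,018,000 m³
S = 190,354,360 / 6,018,000 = 31.6308 ‰

31.63 ‰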